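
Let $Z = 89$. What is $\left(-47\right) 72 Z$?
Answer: $-301176$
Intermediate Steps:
$\left(-47\right) 72 Z = \left(-47\right) 72 \cdot 89 = \left(-3384\right) 89 = -301176$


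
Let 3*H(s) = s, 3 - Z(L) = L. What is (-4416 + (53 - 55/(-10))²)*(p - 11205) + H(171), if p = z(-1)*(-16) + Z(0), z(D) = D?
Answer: 22232289/2 ≈ 1.1116e+7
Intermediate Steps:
Z(L) = 3 - L
H(s) = s/3
p = 19 (p = -1*(-16) + (3 - 1*0) = 16 + (3 + 0) = 16 + 3 = 19)
(-4416 + (53 - 55/(-10))²)*(p - 11205) + H(171) = (-4416 + (53 - 55/(-10))²)*(19 - 11205) + (⅓)*171 = (-4416 + (53 - 55*(-⅒))²)*(-11186) + 57 = (-4416 + (53 + 11/2)²)*(-11186) + 57 = (-4416 + (117/2)²)*(-11186) + 57 = (-4416 + 13689/4)*(-11186) + 57 = -3975/4*(-11186) + 57 = 22232175/2 + 57 = 22232289/2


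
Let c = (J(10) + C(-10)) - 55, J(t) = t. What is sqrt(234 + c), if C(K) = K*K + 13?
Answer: sqrt(302) ≈ 17.378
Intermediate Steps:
C(K) = 13 + K**2 (C(K) = K**2 + 13 = 13 + K**2)
c = 68 (c = (10 + (13 + (-10)**2)) - 55 = (10 + (13 + 100)) - 55 = (10 + 113) - 55 = 123 - 55 = 68)
sqrt(234 + c) = sqrt(234 + 68) = sqrt(302)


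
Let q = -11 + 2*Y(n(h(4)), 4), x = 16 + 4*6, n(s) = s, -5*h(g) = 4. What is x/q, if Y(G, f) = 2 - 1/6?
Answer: -60/11 ≈ -5.4545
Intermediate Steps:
h(g) = -⅘ (h(g) = -⅕*4 = -⅘)
x = 40 (x = 16 + 24 = 40)
Y(G, f) = 11/6 (Y(G, f) = 2 - 1*⅙ = 2 - ⅙ = 11/6)
q = -22/3 (q = -11 + 2*(11/6) = -11 + 11/3 = -22/3 ≈ -7.3333)
x/q = 40/(-22/3) = 40*(-3/22) = -60/11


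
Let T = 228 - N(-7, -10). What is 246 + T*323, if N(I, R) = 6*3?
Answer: 68076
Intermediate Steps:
N(I, R) = 18
T = 210 (T = 228 - 1*18 = 228 - 18 = 210)
246 + T*323 = 246 + 210*323 = 246 + 67830 = 68076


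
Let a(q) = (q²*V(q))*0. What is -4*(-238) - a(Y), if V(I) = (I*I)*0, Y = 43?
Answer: 952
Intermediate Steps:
V(I) = 0 (V(I) = I²*0 = 0)
a(q) = 0 (a(q) = (q²*0)*0 = 0*0 = 0)
-4*(-238) - a(Y) = -4*(-238) - 1*0 = 952 + 0 = 952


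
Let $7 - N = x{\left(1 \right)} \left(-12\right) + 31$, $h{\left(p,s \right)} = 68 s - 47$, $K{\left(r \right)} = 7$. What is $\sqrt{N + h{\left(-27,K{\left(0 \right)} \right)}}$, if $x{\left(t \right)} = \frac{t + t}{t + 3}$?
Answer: $\sqrt{411} \approx 20.273$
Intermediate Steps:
$h{\left(p,s \right)} = -47 + 68 s$
$x{\left(t \right)} = \frac{2 t}{3 + t}$
$N = -18$ ($N = 7 - \left(2 \cdot 1 \frac{1}{3 + 1} \left(-12\right) + 31\right) = 7 - \left(2 \cdot 1 \cdot \frac{1}{4} \left(-12\right) + 31\right) = 7 - \left(\frac{1}{2} \left(-12\right) + 31\right) = 7 - \left(-6 + 31\right) = 7 - 25 = -18$)
$\sqrt{N + h{\left(-27,K{\left(0 \right)} \right)}} = \sqrt{-18 + \left(-47 + 68 \cdot 7\right)} = \sqrt{-18 + \left(-47 + 476\right)} = \sqrt{-18 + 429} = \sqrt{411}$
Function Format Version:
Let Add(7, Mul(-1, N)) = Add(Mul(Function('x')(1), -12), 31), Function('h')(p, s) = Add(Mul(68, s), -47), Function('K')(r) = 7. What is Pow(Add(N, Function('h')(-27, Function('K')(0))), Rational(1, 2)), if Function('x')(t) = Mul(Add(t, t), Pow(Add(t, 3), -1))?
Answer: Pow(411, Rational(1, 2)) ≈ 20.273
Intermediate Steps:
Function('h')(p, s) = Add(-47, Mul(68, s))
Function('x')(t) = Mul(2, t, Pow(Add(3, t), -1)) (Function('x')(t) = Mul(Mul(2, t), Pow(Add(3, t), -1)) = Mul(2, t, Pow(Add(3, t), -1)))
N = -18 (N = Add(7, Mul(-1, Add(Mul(Mul(2, 1, Pow(Add(3, 1), -1)), -12), 31))) = Add(7, Mul(-1, Add(Mul(Mul(2, 1, Pow(4, -1)), -12), 31))) = Add(7, Mul(-1, Add(Mul(Mul(2, 1, Rational(1, 4)), -12), 31))) = Add(7, Mul(-1, Add(Mul(Rational(1, 2), -12), 31))) = Add(7, Mul(-1, Add(-6, 31))) = Add(7, Mul(-1, 25)) = Add(7, -25) = -18)
Pow(Add(N, Function('h')(-27, Function('K')(0))), Rational(1, 2)) = Pow(Add(-18, Add(-47, Mul(68, 7))), Rational(1, 2)) = Pow(Add(-18, Add(-47, 476)), Rational(1, 2)) = Pow(Add(-18, 429), Rational(1, 2)) = Pow(411, Rational(1, 2))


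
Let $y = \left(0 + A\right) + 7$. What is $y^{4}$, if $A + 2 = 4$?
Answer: $6561$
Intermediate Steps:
$A = 2$ ($A = -2 + 4 = 2$)
$y = 9$ ($y = \left(0 + 2\right) + 7 = 2 + 7 = 9$)
$y^{4} = 9^{4} = 6561$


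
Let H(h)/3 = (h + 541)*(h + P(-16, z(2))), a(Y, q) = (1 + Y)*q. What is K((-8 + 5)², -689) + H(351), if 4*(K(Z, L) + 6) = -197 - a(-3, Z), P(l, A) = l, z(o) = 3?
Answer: 3585637/4 ≈ 8.9641e+5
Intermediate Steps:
a(Y, q) = q*(1 + Y)
K(Z, L) = -221/4 + Z/2 (K(Z, L) = -6 + (-197 - Z*(1 - 3))/4 = -6 + (-197 - Z*(-2))/4 = -6 + (-197 - (-2)*Z)/4 = -6 + (-197 + 2*Z)/4 = -6 + (-197/4 + Z/2) = -221/4 + Z/2)
H(h) = 3*(-16 + h)*(541 + h) (H(h) = 3*((h + 541)*(h - 16)) = 3*((541 + h)*(-16 + h)) = 3*((-16 + h)*(541 + h)) = 3*(-16 + h)*(541 + h))
K((-8 + 5)², -689) + H(351) = (-221/4 + (-8 + 5)²/2) + (-25968 + 3*351² + 1575*351) = (-221/4 + (½)*(-3)²) + (-25968 + 3*123201 + 552825) = (-221/4 + (½)*9) + (-25968 + 369603 + 552825) = (-221/4 + 9/2) + 896460 = -203/4 + 896460 = 3585637/4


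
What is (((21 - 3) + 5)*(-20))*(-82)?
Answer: 37720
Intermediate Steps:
(((21 - 3) + 5)*(-20))*(-82) = ((18 + 5)*(-20))*(-82) = (23*(-20))*(-82) = -460*(-82) = 37720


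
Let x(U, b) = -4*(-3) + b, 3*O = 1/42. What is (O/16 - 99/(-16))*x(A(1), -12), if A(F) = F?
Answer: 0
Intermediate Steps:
O = 1/126 (O = (⅓)/42 = (⅓)*(1/42) = 1/126 ≈ 0.0079365)
x(U, b) = 12 + b
(O/16 - 99/(-16))*x(A(1), -12) = ((1/126)/16 - 99/(-16))*(12 - 12) = ((1/126)*(1/16) - 99*(-1/16))*0 = (1/2016 + 99/16)*0 = (12475/2016)*0 = 0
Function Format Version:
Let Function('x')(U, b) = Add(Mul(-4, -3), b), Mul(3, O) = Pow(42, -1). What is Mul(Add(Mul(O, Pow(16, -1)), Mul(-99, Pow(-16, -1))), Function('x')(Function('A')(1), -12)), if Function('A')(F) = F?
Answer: 0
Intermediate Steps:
O = Rational(1, 126) (O = Mul(Rational(1, 3), Pow(42, -1)) = Mul(Rational(1, 3), Rational(1, 42)) = Rational(1, 126) ≈ 0.0079365)
Function('x')(U, b) = Add(12, b)
Mul(Add(Mul(O, Pow(16, -1)), Mul(-99, Pow(-16, -1))), Function('x')(Function('A')(1), -12)) = Mul(Add(Mul(Rational(1, 126), Pow(16, -1)), Mul(-99, Pow(-16, -1))), Add(12, -12)) = Mul(Add(Mul(Rational(1, 126), Rational(1, 16)), Mul(-99, Rational(-1, 16))), 0) = Mul(Add(Rational(1, 2016), Rational(99, 16)), 0) = Mul(Rational(12475, 2016), 0) = 0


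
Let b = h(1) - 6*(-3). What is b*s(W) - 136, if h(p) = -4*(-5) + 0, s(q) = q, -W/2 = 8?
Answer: -744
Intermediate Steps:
W = -16 (W = -2*8 = -16)
h(p) = 20 (h(p) = 20 + 0 = 20)
b = 38 (b = 20 - 6*(-3) = 20 + 18 = 38)
b*s(W) - 136 = 38*(-16) - 136 = -608 - 136 = -744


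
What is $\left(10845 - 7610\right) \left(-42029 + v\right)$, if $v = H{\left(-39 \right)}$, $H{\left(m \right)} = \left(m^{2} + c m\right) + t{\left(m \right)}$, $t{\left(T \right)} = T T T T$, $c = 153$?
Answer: $7333635010$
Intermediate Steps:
$t{\left(T \right)} = T^{4}$ ($t{\left(T \right)} = T^{2} T T = T^{3} T = T^{4}$)
$H{\left(m \right)} = m^{2} + m^{4} + 153 m$ ($H{\left(m \right)} = \left(m^{2} + 153 m\right) + m^{4} = m^{2} + m^{4} + 153 m$)
$v = 2308995$ ($v = - 39 \left(153 - 39 + \left(-39\right)^{3}\right) = - 39 \left(153 - 39 - 59319\right) = \left(-39\right) \left(-59205\right) = 2308995$)
$\left(10845 - 7610\right) \left(-42029 + v\right) = \left(10845 - 7610\right) \left(-42029 + 2308995\right) = 3235 \cdot 2266966 = 7333635010$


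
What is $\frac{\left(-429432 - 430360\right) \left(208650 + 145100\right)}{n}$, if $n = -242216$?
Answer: $\frac{2236407500}{1781} \approx 1.2557 \cdot 10^{6}$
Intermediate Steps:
$\frac{\left(-429432 - 430360\right) \left(208650 + 145100\right)}{n} = \frac{\left(-429432 - 430360\right) \left(208650 + 145100\right)}{-242216} = \left(-859792\right) 353750 \left(- \frac{1}{242216}\right) = \left(-304151420000\right) \left(- \frac{1}{242216}\right) = \frac{2236407500}{1781}$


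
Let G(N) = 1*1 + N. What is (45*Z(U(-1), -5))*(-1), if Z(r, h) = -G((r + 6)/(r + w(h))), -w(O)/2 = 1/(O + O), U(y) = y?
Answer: -945/4 ≈ -236.25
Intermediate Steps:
w(O) = -1/O (w(O) = -2/(O + O) = -2*1/(2*O) = -1/O)
G(N) = 1 + N
Z(r, h) = -1 - (6 + r)/(r - 1/h) (Z(r, h) = -(1 + (r + 6)/(r - 1/h)) = -(1 + (6 + r)/(r - 1/h)) = -1 - (6 + r)/(r - 1/h))
(45*Z(U(-1), -5))*(-1) = (45*((1 - 1*(-5)*(-1) - 1*(-5)*(6 - 1))/(-1 - 5*(-1))))*(-1) = (45*((1 - 5 - 1*(-5)*5)/(-1 + 5)))*(-1) = (45*((1 - 5 + 25)/4))*(-1) = (45*((¼)*21))*(-1) = (45*(21/4))*(-1) = (945/4)*(-1) = -945/4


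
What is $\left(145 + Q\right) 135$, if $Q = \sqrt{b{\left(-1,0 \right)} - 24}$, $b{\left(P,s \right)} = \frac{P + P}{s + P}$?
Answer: $19575 + 135 i \sqrt{22} \approx 19575.0 + 633.21 i$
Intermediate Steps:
$b{\left(P,s \right)} = \frac{2 P}{P + s}$
$Q = i \sqrt{22}$ ($Q = \sqrt{2 \left(-1\right) \frac{1}{-1 + 0} - 24} = \sqrt{2 \left(-1\right) \frac{1}{-1} - 24} = \sqrt{2 \left(-1\right) \left(-1\right) - 24} = \sqrt{2 - 24} = \sqrt{-22} = i \sqrt{22} \approx 4.6904 i$)
$\left(145 + Q\right) 135 = \left(145 + i \sqrt{22}\right) 135 = 19575 + 135 i \sqrt{22}$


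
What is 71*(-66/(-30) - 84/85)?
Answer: 7313/85 ≈ 86.035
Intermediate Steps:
71*(-66/(-30) - 84/85) = 71*(-66*(-1/30) - 84*1/85) = 71*(11/5 - 84/85) = 71*(103/85) = 7313/85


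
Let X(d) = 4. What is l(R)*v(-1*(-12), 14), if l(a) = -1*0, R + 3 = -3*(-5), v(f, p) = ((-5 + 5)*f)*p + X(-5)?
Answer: 0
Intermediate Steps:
v(f, p) = 4 (v(f, p) = ((-5 + 5)*f)*p + 4 = (0*f)*p + 4 = 0*p + 4 = 0 + 4 = 4)
R = 12 (R = -3 - 3*(-5) = -3 + 15 = 12)
l(a) = 0
l(R)*v(-1*(-12), 14) = 0*4 = 0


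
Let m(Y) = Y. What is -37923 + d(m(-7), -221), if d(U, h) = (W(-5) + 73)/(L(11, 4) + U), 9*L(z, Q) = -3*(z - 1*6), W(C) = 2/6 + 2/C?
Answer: -2465542/65 ≈ -37931.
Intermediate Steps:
W(C) = 1/3 + 2/C (W(C) = 2*(1/6) + 2/C = 1/3 + 2/C)
L(z, Q) = 2 - z/3 (L(z, Q) = (-3*(z - 1*6))/9 = (-3*(z - 6))/9 = (-3*(-6 + z))/9 = (18 - 3*z)/9 = 2 - z/3)
d(U, h) = 1094/(15*(-5/3 + U)) (d(U, h) = ((1/3)*(6 - 5)/(-5) + 73)/((2 - 1/3*11) + U) = ((1/3)*(-1/5)*1 + 73)/((2 - 11/3) + U) = (-1/15 + 73)/(-5/3 + U) = 1094/(15*(-5/3 + U)))
-37923 + d(m(-7), -221) = -37923 + 1094/(5*(-5 + 3*(-7))) = -37923 + 1094/(5*(-5 - 21)) = -37923 + (1094/5)/(-26) = -37923 + (1094/5)*(-1/26) = -37923 - 547/65 = -2465542/65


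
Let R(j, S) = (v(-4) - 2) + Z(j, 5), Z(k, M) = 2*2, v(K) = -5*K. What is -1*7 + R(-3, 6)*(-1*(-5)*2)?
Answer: 213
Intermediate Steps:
Z(k, M) = 4
R(j, S) = 22 (R(j, S) = (-5*(-4) - 2) + 4 = (20 - 2) + 4 = 18 + 4 = 22)
-1*7 + R(-3, 6)*(-1*(-5)*2) = -1*7 + 22*(-1*(-5)*2) = -7 + 22*(5*2) = -7 + 22*10 = -7 + 220 = 213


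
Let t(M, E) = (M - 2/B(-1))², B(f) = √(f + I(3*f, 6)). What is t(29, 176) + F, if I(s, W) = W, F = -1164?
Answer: -1611/5 - 116*√5/5 ≈ -374.08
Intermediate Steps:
B(f) = √(6 + f) (B(f) = √(f + 6) = √(6 + f))
t(M, E) = (M - 2*√5/5)² (t(M, E) = (M - 2/√(6 - 1))² = (M - 2*√5/5)²)
t(29, 176) + F = (-2 + 29*√5)²/5 - 1164 = -1164 + (-2 + 29*√5)²/5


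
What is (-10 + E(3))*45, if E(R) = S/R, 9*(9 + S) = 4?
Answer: -1735/3 ≈ -578.33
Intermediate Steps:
S = -77/9 (S = -9 + (1/9)*4 = -9 + 4/9 = -77/9 ≈ -8.5556)
E(R) = -77/(9*R)
(-10 + E(3))*45 = (-10 - 77/9/3)*45 = (-10 - 77/9*1/3)*45 = (-10 - 77/27)*45 = -347/27*45 = -1735/3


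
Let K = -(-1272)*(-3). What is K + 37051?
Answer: 33235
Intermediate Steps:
K = -3816 (K = -636*6 = -3816)
K + 37051 = -3816 + 37051 = 33235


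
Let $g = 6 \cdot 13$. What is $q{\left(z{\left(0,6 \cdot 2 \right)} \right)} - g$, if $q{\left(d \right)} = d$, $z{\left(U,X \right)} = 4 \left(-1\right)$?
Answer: $-82$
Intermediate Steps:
$z{\left(U,X \right)} = -4$
$g = 78$
$q{\left(z{\left(0,6 \cdot 2 \right)} \right)} - g = -4 - 78 = -82$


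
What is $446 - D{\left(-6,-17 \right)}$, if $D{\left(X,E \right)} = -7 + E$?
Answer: $470$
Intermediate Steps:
$446 - D{\left(-6,-17 \right)} = 446 - \left(-7 - 17\right) = 446 - -24 = 446 + 24 = 470$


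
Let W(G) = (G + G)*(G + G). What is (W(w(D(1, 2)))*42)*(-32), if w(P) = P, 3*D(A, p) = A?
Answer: -1792/3 ≈ -597.33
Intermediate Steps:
D(A, p) = A/3
W(G) = 4*G**2 (W(G) = (2*G)*(2*G) = 4*G**2)
(W(w(D(1, 2)))*42)*(-32) = ((4*((1/3)*1)**2)*42)*(-32) = ((4*(1/3)**2)*42)*(-32) = ((4*(1/9))*42)*(-32) = ((4/9)*42)*(-32) = (56/3)*(-32) = -1792/3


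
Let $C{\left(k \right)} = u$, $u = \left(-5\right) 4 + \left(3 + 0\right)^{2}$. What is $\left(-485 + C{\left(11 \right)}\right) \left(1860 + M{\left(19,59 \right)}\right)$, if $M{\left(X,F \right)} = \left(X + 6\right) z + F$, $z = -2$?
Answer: $-927024$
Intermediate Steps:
$u = -11$ ($u = -20 + 3^{2} = -20 + 9 = -11$)
$C{\left(k \right)} = -11$
$M{\left(X,F \right)} = -12 + F - 2 X$ ($M{\left(X,F \right)} = \left(X + 6\right) \left(-2\right) + F = \left(6 + X\right) \left(-2\right) + F = \left(-12 - 2 X\right) + F = -12 + F - 2 X$)
$\left(-485 + C{\left(11 \right)}\right) \left(1860 + M{\left(19,59 \right)}\right) = \left(-485 - 11\right) \left(1860 - -9\right) = - 496 \left(1860 - -9\right) = - 496 \left(1860 + 9\right) = \left(-496\right) 1869 = -927024$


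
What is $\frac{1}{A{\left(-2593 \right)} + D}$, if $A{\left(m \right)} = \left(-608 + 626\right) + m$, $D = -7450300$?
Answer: $- \frac{1}{7452875} \approx -1.3418 \cdot 10^{-7}$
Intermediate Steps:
$A{\left(m \right)} = 18 + m$
$\frac{1}{A{\left(-2593 \right)} + D} = \frac{1}{\left(18 - 2593\right) - 7450300} = \frac{1}{-2575 - 7450300} = \frac{1}{-7452875} = - \frac{1}{7452875}$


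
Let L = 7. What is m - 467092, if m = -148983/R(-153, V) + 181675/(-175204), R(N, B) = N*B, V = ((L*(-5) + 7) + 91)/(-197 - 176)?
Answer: -266186294987171/562930452 ≈ -4.7286e+5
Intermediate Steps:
V = -63/373 (V = ((7*(-5) + 7) + 91)/(-197 - 176) = ((-35 + 7) + 91)/(-373) = (-28 + 91)*(-1/373) = 63*(-1/373) = -63/373 ≈ -0.16890)
R(N, B) = B*N
m = -3245984301587/562930452 (m = -148983/((-63/373*(-153))) + 181675/(-175204) = -148983/9639/373 + 181675*(-1/175204) = -148983*373/9639 - 181675/175204 = -18523553/3213 - 181675/175204 = -3245984301587/562930452 ≈ -5766.2)
m - 467092 = -3245984301587/562930452 - 467092 = -266186294987171/562930452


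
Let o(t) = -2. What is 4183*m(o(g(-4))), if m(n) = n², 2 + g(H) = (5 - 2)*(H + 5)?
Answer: 16732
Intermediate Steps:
g(H) = 13 + 3*H (g(H) = -2 + (5 - 2)*(H + 5) = -2 + 3*(5 + H) = -2 + (15 + 3*H) = 13 + 3*H)
4183*m(o(g(-4))) = 4183*(-2)² = 4183*4 = 16732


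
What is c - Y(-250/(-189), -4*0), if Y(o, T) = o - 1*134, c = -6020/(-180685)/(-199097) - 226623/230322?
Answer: 13748537206349504831/104398145577120654 ≈ 131.69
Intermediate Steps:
c = -543500083755245/552371140619686 (c = -6020*(-1/180685)*(-1/199097) - 226623*1/230322 = (1204/36137)*(-1/199097) - 75541/76774 = -1204/7194768289 - 75541/76774 = -543500083755245/552371140619686 ≈ -0.98394)
Y(o, T) = -134 + o (Y(o, T) = o - 134 = -134 + o)
c - Y(-250/(-189), -4*0) = -543500083755245/552371140619686 - (-134 - 250/(-189)) = -543500083755245/552371140619686 - (-134 - 250*(-1/189)) = -543500083755245/552371140619686 - (-134 + 250/189) = -543500083755245/552371140619686 - 1*(-25076/189) = -543500083755245/552371140619686 + 25076/189 = 13748537206349504831/104398145577120654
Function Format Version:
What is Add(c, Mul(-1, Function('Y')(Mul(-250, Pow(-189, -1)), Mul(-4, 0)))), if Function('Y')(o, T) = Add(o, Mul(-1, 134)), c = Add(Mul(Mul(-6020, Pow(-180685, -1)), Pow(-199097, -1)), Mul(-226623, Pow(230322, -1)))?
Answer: Rational(13748537206349504831, 104398145577120654) ≈ 131.69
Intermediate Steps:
c = Rational(-543500083755245, 552371140619686) (c = Add(Mul(Mul(-6020, Rational(-1, 180685)), Rational(-1, 199097)), Mul(-226623, Rational(1, 230322))) = Add(Mul(Rational(1204, 36137), Rational(-1, 199097)), Rational(-75541, 76774)) = Add(Rational(-1204, 7194768289), Rational(-75541, 76774)) = Rational(-543500083755245, 552371140619686) ≈ -0.98394)
Function('Y')(o, T) = Add(-134, o) (Function('Y')(o, T) = Add(o, -134) = Add(-134, o))
Add(c, Mul(-1, Function('Y')(Mul(-250, Pow(-189, -1)), Mul(-4, 0)))) = Add(Rational(-543500083755245, 552371140619686), Mul(-1, Add(-134, Mul(-250, Pow(-189, -1))))) = Add(Rational(-543500083755245, 552371140619686), Mul(-1, Add(-134, Mul(-250, Rational(-1, 189))))) = Add(Rational(-543500083755245, 552371140619686), Mul(-1, Add(-134, Rational(250, 189)))) = Add(Rational(-543500083755245, 552371140619686), Mul(-1, Rational(-25076, 189))) = Add(Rational(-543500083755245, 552371140619686), Rational(25076, 189)) = Rational(13748537206349504831, 104398145577120654)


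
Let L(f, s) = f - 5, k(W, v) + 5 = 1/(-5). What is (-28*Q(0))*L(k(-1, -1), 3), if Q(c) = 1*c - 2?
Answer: -2856/5 ≈ -571.20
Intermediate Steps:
Q(c) = -2 + c (Q(c) = c - 2 = -2 + c)
k(W, v) = -26/5 (k(W, v) = -5 + 1/(-5) = -5 - ⅕ = -26/5)
L(f, s) = -5 + f
(-28*Q(0))*L(k(-1, -1), 3) = (-28*(-2 + 0))*(-5 - 26/5) = -28*(-2)*(-51/5) = 56*(-51/5) = -2856/5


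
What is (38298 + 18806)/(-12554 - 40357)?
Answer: -57104/52911 ≈ -1.0792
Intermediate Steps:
(38298 + 18806)/(-12554 - 40357) = 57104/(-52911) = 57104*(-1/52911) = -57104/52911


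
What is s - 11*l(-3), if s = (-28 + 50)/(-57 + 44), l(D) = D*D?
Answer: -1309/13 ≈ -100.69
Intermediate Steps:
l(D) = D**2
s = -22/13 (s = 22/(-13) = 22*(-1/13) = -22/13 ≈ -1.6923)
s - 11*l(-3) = -22/13 - 11*(-3)**2 = -22/13 - 11*9 = -22/13 - 99 = -1309/13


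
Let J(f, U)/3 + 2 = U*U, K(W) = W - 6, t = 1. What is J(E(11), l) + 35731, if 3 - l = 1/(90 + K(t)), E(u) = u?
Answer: 258306673/7225 ≈ 35752.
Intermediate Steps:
K(W) = -6 + W
l = 254/85 (l = 3 - 1/(90 + (-6 + 1)) = 3 - 1/(90 - 5) = 3 - 1/85 = 254/85 ≈ 2.9882)
J(f, U) = -6 + 3*U² (J(f, U) = -6 + 3*(U*U) = -6 + 3*U²)
J(E(11), l) + 35731 = (-6 + 3*(254/85)²) + 35731 = (-6 + 3*(64516/7225)) + 35731 = (-6 + 193548/7225) + 35731 = 150198/7225 + 35731 = 258306673/7225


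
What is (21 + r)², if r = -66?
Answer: 2025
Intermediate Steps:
(21 + r)² = (21 - 66)² = (-45)² = 2025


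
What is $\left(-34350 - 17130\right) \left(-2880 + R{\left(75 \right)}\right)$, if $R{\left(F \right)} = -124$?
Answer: $154645920$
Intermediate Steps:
$\left(-34350 - 17130\right) \left(-2880 + R{\left(75 \right)}\right) = \left(-34350 - 17130\right) \left(-2880 - 124\right) = \left(-34350 - 17130\right) \left(-3004\right) = \left(-51480\right) \left(-3004\right) = 154645920$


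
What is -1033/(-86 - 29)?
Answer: 1033/115 ≈ 8.9826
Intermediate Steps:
-1033/(-86 - 29) = -1033/(-115) = -1/115*(-1033) = 1033/115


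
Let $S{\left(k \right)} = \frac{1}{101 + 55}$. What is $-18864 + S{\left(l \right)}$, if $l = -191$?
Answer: $- \frac{2942783}{156} \approx -18864.0$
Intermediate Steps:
$S{\left(k \right)} = \frac{1}{156}$
$-18864 + S{\left(l \right)} = -18864 + \frac{1}{156} = - \frac{2942783}{156}$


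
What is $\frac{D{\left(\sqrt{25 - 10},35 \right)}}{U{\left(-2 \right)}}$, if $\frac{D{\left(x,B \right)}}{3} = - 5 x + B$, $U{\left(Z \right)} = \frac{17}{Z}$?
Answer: $- \frac{210}{17} + \frac{30 \sqrt{15}}{17} \approx -5.5183$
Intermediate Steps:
$D{\left(x,B \right)} = - 15 x + 3 B$ ($D{\left(x,B \right)} = 3 \left(- 5 x + B\right) = 3 \left(B - 5 x\right) = - 15 x + 3 B$)
$\frac{D{\left(\sqrt{25 - 10},35 \right)}}{U{\left(-2 \right)}} = \frac{- 15 \sqrt{25 - 10} + 3 \cdot 35}{17 \frac{1}{-2}} = \frac{- 15 \sqrt{15} + 105}{17 \left(- \frac{1}{2}\right)} = \frac{105 - 15 \sqrt{15}}{- \frac{17}{2}} = - \frac{2 \left(105 - 15 \sqrt{15}\right)}{17} = - \frac{210}{17} + \frac{30 \sqrt{15}}{17}$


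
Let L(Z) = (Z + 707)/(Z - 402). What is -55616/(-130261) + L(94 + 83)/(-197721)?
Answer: 2474316656324/5794950415725 ≈ 0.42698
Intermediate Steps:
L(Z) = (707 + Z)/(-402 + Z)
-55616/(-130261) + L(94 + 83)/(-197721) = -55616/(-130261) + ((707 + (94 + 83))/(-402 + (94 + 83)))/(-197721) = -55616*(-1/130261) + ((707 + 177)/(-402 + 177))*(-1/197721) = 55616/130261 + (884/(-225))*(-1/197721) = 55616/130261 - 1/225*884*(-1/197721) = 55616/130261 - 884/225*(-1/197721) = 55616/130261 + 884/44487225 = 2474316656324/5794950415725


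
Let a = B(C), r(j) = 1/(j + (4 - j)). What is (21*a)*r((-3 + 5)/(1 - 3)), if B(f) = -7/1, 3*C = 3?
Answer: -147/4 ≈ -36.750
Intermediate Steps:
C = 1 (C = (⅓)*3 = 1)
B(f) = -7 (B(f) = -7*1 = -7)
r(j) = ¼ (r(j) = 1/4 = ¼)
a = -7
(21*a)*r((-3 + 5)/(1 - 3)) = (21*(-7))*(¼) = -147*¼ = -147/4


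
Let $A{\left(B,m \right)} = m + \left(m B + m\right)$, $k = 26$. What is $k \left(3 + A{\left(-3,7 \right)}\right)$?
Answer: $-104$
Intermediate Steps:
$A{\left(B,m \right)} = 2 m + B m$ ($A{\left(B,m \right)} = m + \left(B m + m\right) = m + \left(m + B m\right) = 2 m + B m$)
$k \left(3 + A{\left(-3,7 \right)}\right) = 26 \left(3 + 7 \left(2 - 3\right)\right) = 26 \left(3 + 7 \left(-1\right)\right) = 26 \left(3 - 7\right) = 26 \left(-4\right) = -104$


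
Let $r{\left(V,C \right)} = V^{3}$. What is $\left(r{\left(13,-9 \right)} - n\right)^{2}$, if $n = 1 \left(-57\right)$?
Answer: $5080516$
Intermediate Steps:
$n = -57$
$\left(r{\left(13,-9 \right)} - n\right)^{2} = \left(13^{3} - -57\right)^{2} = \left(2197 + 57\right)^{2} = 2254^{2} = 5080516$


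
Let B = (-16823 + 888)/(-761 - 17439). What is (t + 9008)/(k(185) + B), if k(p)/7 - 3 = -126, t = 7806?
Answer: -61202960/3130853 ≈ -19.548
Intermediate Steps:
B = 3187/3640 (B = -15935/(-18200) = -15935*(-1/18200) = 3187/3640 ≈ 0.87555)
k(p) = -861 (k(p) = 21 + 7*(-126) = 21 - 882 = -861)
(t + 9008)/(k(185) + B) = (7806 + 9008)/(-861 + 3187/3640) = 16814/(-3130853/3640) = 16814*(-3640/3130853) = -61202960/3130853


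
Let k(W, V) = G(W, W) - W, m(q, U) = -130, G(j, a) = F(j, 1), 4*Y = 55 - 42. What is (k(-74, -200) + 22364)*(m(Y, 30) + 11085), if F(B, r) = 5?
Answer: 245863065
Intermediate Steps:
Y = 13/4 (Y = (55 - 42)/4 = (1/4)*13 = 13/4 ≈ 3.2500)
G(j, a) = 5
k(W, V) = 5 - W
(k(-74, -200) + 22364)*(m(Y, 30) + 11085) = ((5 - 1*(-74)) + 22364)*(-130 + 11085) = ((5 + 74) + 22364)*10955 = (79 + 22364)*10955 = 22443*10955 = 245863065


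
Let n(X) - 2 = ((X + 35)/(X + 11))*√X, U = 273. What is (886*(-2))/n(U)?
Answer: 17865304/1598453 - 9687524*√273/1598453 ≈ -88.960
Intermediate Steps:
n(X) = 2 + √X*(35 + X)/(11 + X) (n(X) = 2 + ((X + 35)/(X + 11))*√X = 2 + ((35 + X)/(11 + X))*√X = 2 + √X*(35 + X)/(11 + X))
(886*(-2))/n(U) = (886*(-2))/(((22 + 273^(3/2) + 2*273 + 35*√273)/(11 + 273))) = -1772*284/(22 + 273*√273 + 546 + 35*√273) = -1772*284/(568 + 308*√273) = -1772/(2 + 77*√273/71)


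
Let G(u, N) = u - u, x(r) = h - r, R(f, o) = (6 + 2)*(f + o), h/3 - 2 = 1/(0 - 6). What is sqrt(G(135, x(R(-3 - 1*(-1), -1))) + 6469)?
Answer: sqrt(6469) ≈ 80.430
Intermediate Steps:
h = 11/2 (h = 6 + 3/(0 - 6) = 6 + 3/(-6) = 6 + 3*(-1/6) = 6 - 1/2 = 11/2 ≈ 5.5000)
R(f, o) = 8*f + 8*o (R(f, o) = 8*(f + o) = 8*f + 8*o)
x(r) = 11/2 - r
G(u, N) = 0
sqrt(G(135, x(R(-3 - 1*(-1), -1))) + 6469) = sqrt(0 + 6469) = sqrt(6469)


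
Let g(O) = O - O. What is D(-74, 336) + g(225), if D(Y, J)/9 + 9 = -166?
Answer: -1575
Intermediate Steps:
D(Y, J) = -1575 (D(Y, J) = -81 + 9*(-166) = -81 - 1494 = -1575)
g(O) = 0
D(-74, 336) + g(225) = -1575 + 0 = -1575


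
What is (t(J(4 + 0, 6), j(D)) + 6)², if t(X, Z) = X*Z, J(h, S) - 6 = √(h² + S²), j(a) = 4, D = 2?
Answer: 1732 + 480*√13 ≈ 3462.7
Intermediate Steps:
J(h, S) = 6 + √(S² + h²) (J(h, S) = 6 + √(h² + S²) = 6 + √(S² + h²))
(t(J(4 + 0, 6), j(D)) + 6)² = ((6 + √(6² + (4 + 0)²))*4 + 6)² = ((6 + √(36 + 4²))*4 + 6)² = ((6 + √(36 + 16))*4 + 6)² = ((6 + √52)*4 + 6)² = ((6 + 2*√13)*4 + 6)² = ((24 + 8*√13) + 6)² = (30 + 8*√13)²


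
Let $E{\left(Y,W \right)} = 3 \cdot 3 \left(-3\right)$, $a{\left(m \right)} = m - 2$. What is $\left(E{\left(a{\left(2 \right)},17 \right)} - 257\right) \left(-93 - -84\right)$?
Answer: $2556$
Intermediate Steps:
$a{\left(m \right)} = -2 + m$
$E{\left(Y,W \right)} = -27$ ($E{\left(Y,W \right)} = 9 \left(-3\right) = -27$)
$\left(E{\left(a{\left(2 \right)},17 \right)} - 257\right) \left(-93 - -84\right) = \left(-27 - 257\right) \left(-93 - -84\right) = - 284 \left(-93 + 84\right) = \left(-284\right) \left(-9\right) = 2556$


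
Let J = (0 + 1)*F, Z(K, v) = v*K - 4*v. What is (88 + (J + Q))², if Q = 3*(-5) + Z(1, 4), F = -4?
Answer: 3249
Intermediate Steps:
Z(K, v) = -4*v + K*v (Z(K, v) = K*v - 4*v = -4*v + K*v)
Q = -27 (Q = 3*(-5) + 4*(-4 + 1) = -15 + 4*(-3) = -15 - 12 = -27)
J = -4 (J = (0 + 1)*(-4) = 1*(-4) = -4)
(88 + (J + Q))² = (88 + (-4 - 27))² = (88 - 31)² = 57² = 3249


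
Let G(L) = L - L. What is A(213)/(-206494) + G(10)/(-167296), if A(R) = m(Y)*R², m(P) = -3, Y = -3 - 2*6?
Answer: 136107/206494 ≈ 0.65913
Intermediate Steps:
Y = -15 (Y = -3 - 12 = -15)
G(L) = 0
A(R) = -3*R²
A(213)/(-206494) + G(10)/(-167296) = -3*213²/(-206494) + 0/(-167296) = -3*45369*(-1/206494) + 0*(-1/167296) = -136107*(-1/206494) + 0 = 136107/206494 + 0 = 136107/206494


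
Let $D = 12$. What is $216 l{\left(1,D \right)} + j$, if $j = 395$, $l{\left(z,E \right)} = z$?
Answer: $611$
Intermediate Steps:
$216 l{\left(1,D \right)} + j = 216 \cdot 1 + 395 = 216 + 395 = 611$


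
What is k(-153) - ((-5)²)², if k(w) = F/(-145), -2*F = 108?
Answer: -90571/145 ≈ -624.63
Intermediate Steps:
F = -54 (F = -½*108 = -54)
k(w) = 54/145 (k(w) = -54/(-145) = -54*(-1/145) = 54/145)
k(-153) - ((-5)²)² = 54/145 - ((-5)²)² = 54/145 - 1*25² = 54/145 - 1*625 = 54/145 - 625 = -90571/145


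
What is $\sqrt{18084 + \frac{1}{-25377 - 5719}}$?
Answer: $\frac{\sqrt{25867642898}}{1196} \approx 134.48$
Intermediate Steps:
$\sqrt{18084 + \frac{1}{-25377 - 5719}} = \sqrt{18084 + \frac{1}{-31096}} = \sqrt{18084 - \frac{1}{31096}} = \sqrt{\frac{562340063}{31096}} = \frac{\sqrt{25867642898}}{1196}$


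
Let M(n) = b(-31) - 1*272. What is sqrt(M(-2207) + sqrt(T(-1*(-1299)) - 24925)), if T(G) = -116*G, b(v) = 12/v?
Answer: sqrt(-261764 + 961*I*sqrt(175609))/31 ≈ 10.663 + 19.649*I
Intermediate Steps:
M(n) = -8444/31 (M(n) = 12/(-31) - 1*272 = 12*(-1/31) - 272 = -12/31 - 272 = -8444/31)
sqrt(M(-2207) + sqrt(T(-1*(-1299)) - 24925)) = sqrt(-8444/31 + sqrt(-(-116)*(-1299) - 24925)) = sqrt(-8444/31 + sqrt(-116*1299 - 24925)) = sqrt(-8444/31 + sqrt(-150684 - 24925)) = sqrt(-8444/31 + sqrt(-175609)) = sqrt(-8444/31 + I*sqrt(175609))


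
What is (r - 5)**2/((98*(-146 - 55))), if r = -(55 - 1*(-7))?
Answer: -67/294 ≈ -0.22789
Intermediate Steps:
r = -62 (r = -(55 + 7) = -1*62 = -62)
(r - 5)**2/((98*(-146 - 55))) = (-62 - 5)**2/((98*(-146 - 55))) = (-67)**2/((98*(-201))) = 4489/(-19698) = 4489*(-1/19698) = -67/294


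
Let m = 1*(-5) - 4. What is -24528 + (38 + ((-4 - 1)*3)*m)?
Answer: -24355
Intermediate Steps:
m = -9 (m = -5 - 4 = -9)
-24528 + (38 + ((-4 - 1)*3)*m) = -24528 + (38 + ((-4 - 1)*3)*(-9)) = -24528 + (38 - 5*3*(-9)) = -24528 + (38 - 15*(-9)) = -24528 + (38 + 135) = -24528 + 173 = -24355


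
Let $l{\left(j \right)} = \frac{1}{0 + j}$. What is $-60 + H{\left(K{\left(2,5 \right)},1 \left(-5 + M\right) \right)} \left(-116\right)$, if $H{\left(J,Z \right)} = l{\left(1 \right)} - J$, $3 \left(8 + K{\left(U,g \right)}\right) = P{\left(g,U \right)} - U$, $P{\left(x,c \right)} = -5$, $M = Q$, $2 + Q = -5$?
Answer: $- \frac{4124}{3} \approx -1374.7$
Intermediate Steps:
$Q = -7$ ($Q = -2 - 5 = -7$)
$l{\left(j \right)} = \frac{1}{j}$
$M = -7$
$K{\left(U,g \right)} = - \frac{29}{3} - \frac{U}{3}$ ($K{\left(U,g \right)} = -8 + \frac{-5 - U}{3} = -8 - \left(\frac{5}{3} + \frac{U}{3}\right) = - \frac{29}{3} - \frac{U}{3}$)
$H{\left(J,Z \right)} = 1 - J$ ($H{\left(J,Z \right)} = 1^{-1} - J = 1 - J$)
$-60 + H{\left(K{\left(2,5 \right)},1 \left(-5 + M\right) \right)} \left(-116\right) = -60 + \left(1 - \left(- \frac{29}{3} - \frac{2}{3}\right)\right) \left(-116\right) = -60 + \left(1 - - \frac{31}{3}\right) \left(-116\right) = -60 + \left(1 + \frac{31}{3}\right) \left(-116\right) = -60 + \frac{34}{3} \left(-116\right) = -60 - \frac{3944}{3} = - \frac{4124}{3}$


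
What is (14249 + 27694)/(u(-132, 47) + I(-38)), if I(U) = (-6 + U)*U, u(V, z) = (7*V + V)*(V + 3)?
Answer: 3813/12536 ≈ 0.30416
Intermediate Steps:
u(V, z) = 8*V*(3 + V) (u(V, z) = (8*V)*(3 + V) = 8*V*(3 + V))
I(U) = U*(-6 + U)
(14249 + 27694)/(u(-132, 47) + I(-38)) = (14249 + 27694)/(8*(-132)*(3 - 132) - 38*(-6 - 38)) = 41943/(8*(-132)*(-129) - 38*(-44)) = 41943/(136224 + 1672) = 41943/137896 = 41943*(1/137896) = 3813/12536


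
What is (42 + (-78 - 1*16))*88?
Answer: -4576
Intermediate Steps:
(42 + (-78 - 1*16))*88 = (42 + (-78 - 16))*88 = (42 - 94)*88 = -52*88 = -4576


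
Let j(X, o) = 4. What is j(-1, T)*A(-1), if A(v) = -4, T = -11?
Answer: -16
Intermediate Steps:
j(-1, T)*A(-1) = 4*(-4) = -16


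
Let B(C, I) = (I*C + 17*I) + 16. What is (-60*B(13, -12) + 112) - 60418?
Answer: -39666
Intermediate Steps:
B(C, I) = 16 + 17*I + C*I (B(C, I) = (C*I + 17*I) + 16 = (17*I + C*I) + 16 = 16 + 17*I + C*I)
(-60*B(13, -12) + 112) - 60418 = (-60*(16 + 17*(-12) + 13*(-12)) + 112) - 60418 = (-60*(16 - 204 - 156) + 112) - 60418 = (-60*(-344) + 112) - 60418 = (20640 + 112) - 60418 = 20752 - 60418 = -39666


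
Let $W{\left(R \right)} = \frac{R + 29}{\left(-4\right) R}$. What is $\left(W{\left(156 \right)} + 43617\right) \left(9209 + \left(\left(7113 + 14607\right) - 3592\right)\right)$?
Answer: $\frac{744026290351}{624} \approx 1.1923 \cdot 10^{9}$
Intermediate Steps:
$W{\left(R \right)} = - \frac{29 + R}{4 R}$ ($W{\left(R \right)} = \left(29 + R\right) \left(- \frac{1}{4 R}\right) = - \frac{29 + R}{4 R}$)
$\left(W{\left(156 \right)} + 43617\right) \left(9209 + \left(\left(7113 + 14607\right) - 3592\right)\right) = \left(\frac{-29 - 156}{4 \cdot 156} + 43617\right) \left(9209 + \left(\left(7113 + 14607\right) - 3592\right)\right) = \left(\frac{1}{4} \cdot \frac{1}{156} \left(-29 - 156\right) + 43617\right) \left(9209 + \left(21720 - 3592\right)\right) = \left(\frac{1}{4} \cdot \frac{1}{156} \left(-185\right) + 43617\right) \left(9209 + 18128\right) = \left(- \frac{185}{624} + 43617\right) 27337 = \frac{27216823}{624} \cdot 27337 = \frac{744026290351}{624}$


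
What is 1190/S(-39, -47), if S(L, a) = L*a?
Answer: 1190/1833 ≈ 0.64921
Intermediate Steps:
1190/S(-39, -47) = 1190/((-39*(-47))) = 1190/1833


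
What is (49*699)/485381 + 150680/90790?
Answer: 7624685737/4406774099 ≈ 1.7302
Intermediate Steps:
(49*699)/485381 + 150680/90790 = 34251*(1/485381) + 150680*(1/90790) = 34251/485381 + 15068/9079 = 7624685737/4406774099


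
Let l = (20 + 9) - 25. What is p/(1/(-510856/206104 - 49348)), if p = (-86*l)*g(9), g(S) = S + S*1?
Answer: 7872610231152/25763 ≈ 3.0558e+8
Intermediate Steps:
g(S) = 2*S (g(S) = S + S = 2*S)
l = 4 (l = 29 - 25 = 4)
p = -6192 (p = (-86*4)*(2*9) = -344*18 = -6192)
p/(1/(-510856/206104 - 49348)) = -6192/(1/(-510856/206104 - 49348)) = -6192/(1/(-510856*1/206104 - 49348)) = -6192/(1/(-63857/25763 - 49348)) = -6192/(1/(-1271416381/25763)) = -6192/(-25763/1271416381) = -6192*(-1271416381/25763) = 7872610231152/25763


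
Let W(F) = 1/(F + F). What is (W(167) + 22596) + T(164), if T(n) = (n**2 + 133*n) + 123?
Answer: 23856619/334 ≈ 71427.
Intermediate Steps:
T(n) = 123 + n**2 + 133*n
W(F) = 1/(2*F)
(W(167) + 22596) + T(164) = ((1/2)/167 + 22596) + (123 + 164**2 + 133*164) = ((1/2)*(1/167) + 22596) + (123 + 26896 + 21812) = (1/334 + 22596) + 48831 = 7547065/334 + 48831 = 23856619/334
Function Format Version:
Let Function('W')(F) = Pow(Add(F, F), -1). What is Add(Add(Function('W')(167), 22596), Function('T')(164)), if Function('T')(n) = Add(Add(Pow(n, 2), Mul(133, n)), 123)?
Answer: Rational(23856619, 334) ≈ 71427.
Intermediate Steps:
Function('T')(n) = Add(123, Pow(n, 2), Mul(133, n))
Function('W')(F) = Mul(Rational(1, 2), Pow(F, -1)) (Function('W')(F) = Pow(Mul(2, F), -1) = Mul(Rational(1, 2), Pow(F, -1)))
Add(Add(Function('W')(167), 22596), Function('T')(164)) = Add(Add(Mul(Rational(1, 2), Pow(167, -1)), 22596), Add(123, Pow(164, 2), Mul(133, 164))) = Add(Add(Mul(Rational(1, 2), Rational(1, 167)), 22596), Add(123, 26896, 21812)) = Add(Add(Rational(1, 334), 22596), 48831) = Add(Rational(7547065, 334), 48831) = Rational(23856619, 334)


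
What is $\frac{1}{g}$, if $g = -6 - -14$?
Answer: $\frac{1}{8} \approx 0.125$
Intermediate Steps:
$g = 8$ ($g = -6 + 14 = 8$)
$\frac{1}{g} = \frac{1}{8}$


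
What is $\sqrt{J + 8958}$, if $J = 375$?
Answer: $3 \sqrt{1037} \approx 96.607$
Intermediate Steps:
$\sqrt{J + 8958} = \sqrt{375 + 8958} = \sqrt{9333} = 3 \sqrt{1037}$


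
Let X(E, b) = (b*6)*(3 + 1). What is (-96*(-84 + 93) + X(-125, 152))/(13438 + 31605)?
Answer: 2784/45043 ≈ 0.061808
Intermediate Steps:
X(E, b) = 24*b (X(E, b) = (6*b)*4 = 24*b)
(-96*(-84 + 93) + X(-125, 152))/(13438 + 31605) = (-96*(-84 + 93) + 24*152)/(13438 + 31605) = (-96*9 + 3648)/45043 = (-864 + 3648)*(1/45043) = 2784*(1/45043) = 2784/45043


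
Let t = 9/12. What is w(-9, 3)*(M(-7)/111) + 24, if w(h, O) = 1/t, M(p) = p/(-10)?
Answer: 39974/1665 ≈ 24.008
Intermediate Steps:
M(p) = -p/10 (M(p) = p*(-1/10) = -p/10)
t = 3/4 (t = 9*(1/12) = 3/4 ≈ 0.75000)
w(h, O) = 4/3 (w(h, O) = 1/(3/4) = 4/3)
w(-9, 3)*(M(-7)/111) + 24 = 4*(-1/10*(-7)/111)/3 + 24 = 4*((7/10)*(1/111))/3 + 24 = (4/3)*(7/1110) + 24 = 14/1665 + 24 = 39974/1665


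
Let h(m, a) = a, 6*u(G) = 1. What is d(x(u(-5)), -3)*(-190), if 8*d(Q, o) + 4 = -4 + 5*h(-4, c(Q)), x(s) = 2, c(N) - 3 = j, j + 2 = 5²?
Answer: -5795/2 ≈ -2897.5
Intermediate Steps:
j = 23 (j = -2 + 5² = -2 + 25 = 23)
c(N) = 26 (c(N) = 3 + 23 = 26)
u(G) = ⅙ (u(G) = (⅙)*1 = ⅙)
d(Q, o) = 61/4 (d(Q, o) = -½ + (-4 + 5*26)/8 = -½ + (-4 + 130)/8 = -½ + (⅛)*126 = -½ + 63/4 = 61/4)
d(x(u(-5)), -3)*(-190) = (61/4)*(-190) = -5795/2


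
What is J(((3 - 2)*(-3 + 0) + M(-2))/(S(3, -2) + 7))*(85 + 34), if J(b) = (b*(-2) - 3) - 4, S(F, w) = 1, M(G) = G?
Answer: -2737/4 ≈ -684.25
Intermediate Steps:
J(b) = -7 - 2*b (J(b) = (-2*b - 3) - 4 = (-3 - 2*b) - 4 = -7 - 2*b)
J(((3 - 2)*(-3 + 0) + M(-2))/(S(3, -2) + 7))*(85 + 34) = (-7 - 2*((3 - 2)*(-3 + 0) - 2)/(1 + 7))*(85 + 34) = (-7 - 2*(1*(-3) - 2)/8)*119 = (-7 - 2*(-3 - 2)/8)*119 = (-7 - (-10)/8)*119 = (-7 - 2*(-5/8))*119 = (-7 + 5/4)*119 = -23/4*119 = -2737/4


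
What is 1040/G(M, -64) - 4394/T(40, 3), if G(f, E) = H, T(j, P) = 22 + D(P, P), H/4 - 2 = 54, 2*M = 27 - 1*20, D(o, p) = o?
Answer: -59891/350 ≈ -171.12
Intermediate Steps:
M = 7/2 (M = (27 - 1*20)/2 = (27 - 20)/2 = (½)*7 = 7/2 ≈ 3.5000)
H = 224 (H = 8 + 4*54 = 8 + 216 = 224)
T(j, P) = 22 + P
G(f, E) = 224
1040/G(M, -64) - 4394/T(40, 3) = 1040/224 - 4394/(22 + 3) = 1040*(1/224) - 4394/25 = 65/14 - 4394*1/25 = 65/14 - 4394/25 = -59891/350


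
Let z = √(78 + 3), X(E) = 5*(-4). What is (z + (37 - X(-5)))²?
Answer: 4356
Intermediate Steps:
X(E) = -20
z = 9 (z = √81 = 9)
(z + (37 - X(-5)))² = (9 + (37 - 1*(-20)))² = (9 + (37 + 20))² = (9 + 57)² = 66² = 4356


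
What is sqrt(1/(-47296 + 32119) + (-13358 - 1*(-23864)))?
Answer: sqrt(2419965987297)/15177 ≈ 102.50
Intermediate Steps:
sqrt(1/(-47296 + 32119) + (-13358 - 1*(-23864))) = sqrt(1/(-15177) + (-13358 + 23864)) = sqrt(-1/15177 + 10506) = sqrt(159449561/15177) = sqrt(2419965987297)/15177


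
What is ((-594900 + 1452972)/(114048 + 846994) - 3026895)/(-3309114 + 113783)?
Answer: 1454486183259/1535423647451 ≈ 0.94729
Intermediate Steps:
((-594900 + 1452972)/(114048 + 846994) - 3026895)/(-3309114 + 113783) = (858072/961042 - 3026895)/(-3195331) = (858072*(1/961042) - 3026895)*(-1/3195331) = (429036/480521 - 3026895)*(-1/3195331) = -1454486183259/480521*(-1/3195331) = 1454486183259/1535423647451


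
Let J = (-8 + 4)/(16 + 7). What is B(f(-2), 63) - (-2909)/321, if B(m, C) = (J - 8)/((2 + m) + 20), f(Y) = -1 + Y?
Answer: 1210885/140277 ≈ 8.6321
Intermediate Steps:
J = -4/23 ≈ -0.17391
B(m, C) = -188/(23*(22 + m)) (B(m, C) = (-4/23 - 8)/((2 + m) + 20) = -188/(23*(22 + m)))
B(f(-2), 63) - (-2909)/321 = -188/(506 + 23*(-1 - 2)) - (-2909)/321 = -188/(506 + 23*(-3)) - (-2909)/321 = -188/(506 - 69) - 1*(-2909/321) = -188/437 + 2909/321 = 1210885/140277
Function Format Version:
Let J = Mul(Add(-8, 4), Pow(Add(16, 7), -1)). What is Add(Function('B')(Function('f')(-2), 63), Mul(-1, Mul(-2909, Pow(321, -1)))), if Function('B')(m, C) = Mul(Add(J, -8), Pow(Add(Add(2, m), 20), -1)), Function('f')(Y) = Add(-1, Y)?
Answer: Rational(1210885, 140277) ≈ 8.6321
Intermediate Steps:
J = Rational(-4, 23) (J = Mul(-4, Pow(23, -1)) = Mul(-4, Rational(1, 23)) = Rational(-4, 23) ≈ -0.17391)
Function('B')(m, C) = Mul(Rational(-188, 23), Pow(Add(22, m), -1)) (Function('B')(m, C) = Mul(Add(Rational(-4, 23), -8), Pow(Add(Add(2, m), 20), -1)) = Mul(Rational(-188, 23), Pow(Add(22, m), -1)))
Add(Function('B')(Function('f')(-2), 63), Mul(-1, Mul(-2909, Pow(321, -1)))) = Add(Mul(-188, Pow(Add(506, Mul(23, Add(-1, -2))), -1)), Mul(-1, Mul(-2909, Pow(321, -1)))) = Add(Mul(-188, Pow(Add(506, Mul(23, -3)), -1)), Mul(-1, Mul(-2909, Rational(1, 321)))) = Add(Mul(-188, Pow(Add(506, -69), -1)), Mul(-1, Rational(-2909, 321))) = Add(Mul(-188, Pow(437, -1)), Rational(2909, 321)) = Add(Mul(-188, Rational(1, 437)), Rational(2909, 321)) = Add(Rational(-188, 437), Rational(2909, 321)) = Rational(1210885, 140277)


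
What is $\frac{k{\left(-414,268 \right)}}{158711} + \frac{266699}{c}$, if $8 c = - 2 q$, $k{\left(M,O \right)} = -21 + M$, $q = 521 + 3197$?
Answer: $- \frac{84656938643}{295043749} \approx -286.93$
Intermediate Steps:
$q = 3718$
$c = - \frac{1859}{2}$ ($c = \frac{\left(-2\right) 3718}{8} = \frac{1}{8} \left(-7436\right) = - \frac{1859}{2} \approx -929.5$)
$\frac{k{\left(-414,268 \right)}}{158711} + \frac{266699}{c} = \frac{-21 - 414}{158711} + \frac{266699}{- \frac{1859}{2}} = \left(-435\right) \frac{1}{158711} + 266699 \left(- \frac{2}{1859}\right) = - \frac{435}{158711} - \frac{533398}{1859} = - \frac{84656938643}{295043749}$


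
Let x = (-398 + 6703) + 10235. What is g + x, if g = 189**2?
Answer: 52261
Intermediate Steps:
x = 16540 (x = 6305 + 10235 = 16540)
g = 35721
g + x = 35721 + 16540 = 52261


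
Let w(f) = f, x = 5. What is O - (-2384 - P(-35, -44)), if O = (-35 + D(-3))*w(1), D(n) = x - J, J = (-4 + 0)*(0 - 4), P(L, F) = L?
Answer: 2303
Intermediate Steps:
J = 16 (J = -4*(-4) = 16)
D(n) = -11 (D(n) = 5 - 1*16 = 5 - 16 = -11)
O = -46 (O = (-35 - 11)*1 = -46*1 = -46)
O - (-2384 - P(-35, -44)) = -46 - (-2384 - 1*(-35)) = -46 - (-2384 + 35) = -46 - 1*(-2349) = -46 + 2349 = 2303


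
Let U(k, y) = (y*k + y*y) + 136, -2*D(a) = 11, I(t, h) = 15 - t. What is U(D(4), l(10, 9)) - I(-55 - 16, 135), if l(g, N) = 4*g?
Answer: 1430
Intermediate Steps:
D(a) = -11/2 (D(a) = -½*11 = -11/2)
U(k, y) = 136 + y² + k*y (U(k, y) = (k*y + y²) + 136 = (y² + k*y) + 136 = 136 + y² + k*y)
U(D(4), l(10, 9)) - I(-55 - 16, 135) = (136 + (4*10)² - 22*10) - (15 - (-55 - 16)) = (136 + 40² - 11/2*40) - (15 - 1*(-71)) = (136 + 1600 - 220) - (15 + 71) = 1516 - 1*86 = 1516 - 86 = 1430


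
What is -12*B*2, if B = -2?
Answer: 48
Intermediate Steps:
-12*B*2 = -12*(-2)*2 = 24*2 = 48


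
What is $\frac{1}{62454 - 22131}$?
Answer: $\frac{1}{40323} \approx 2.48 \cdot 10^{-5}$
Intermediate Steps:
$\frac{1}{62454 - 22131} = \frac{1}{40323}$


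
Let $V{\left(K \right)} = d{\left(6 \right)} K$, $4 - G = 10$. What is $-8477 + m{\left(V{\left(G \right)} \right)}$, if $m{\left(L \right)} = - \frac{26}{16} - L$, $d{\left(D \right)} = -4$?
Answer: $- \frac{68021}{8} \approx -8502.6$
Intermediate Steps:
$G = -6$ ($G = 4 - 10 = -6$)
$V{\left(K \right)} = - 4 K$
$m{\left(L \right)} = - \frac{13}{8} - L$ ($m{\left(L \right)} = \left(-26\right) \frac{1}{16} - L = - \frac{13}{8} - L$)
$-8477 + m{\left(V{\left(G \right)} \right)} = -8477 - \left(\frac{13}{8} - -24\right) = -8477 - \frac{205}{8} = - \frac{68021}{8}$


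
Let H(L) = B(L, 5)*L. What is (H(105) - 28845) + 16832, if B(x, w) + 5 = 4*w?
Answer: -10438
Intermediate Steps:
B(x, w) = -5 + 4*w
H(L) = 15*L (H(L) = (-5 + 4*5)*L = (-5 + 20)*L = 15*L)
(H(105) - 28845) + 16832 = (15*105 - 28845) + 16832 = (1575 - 28845) + 16832 = -27270 + 16832 = -10438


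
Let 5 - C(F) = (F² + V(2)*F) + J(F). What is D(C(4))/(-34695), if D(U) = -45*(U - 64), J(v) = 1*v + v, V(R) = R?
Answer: -91/771 ≈ -0.11803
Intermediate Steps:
J(v) = 2*v (J(v) = v + v = 2*v)
C(F) = 5 - F² - 4*F (C(F) = 5 - ((F² + 2*F) + 2*F) = 5 - (F² + 4*F) = 5 + (-F² - 4*F) = 5 - F² - 4*F)
D(U) = 2880 - 45*U (D(U) = -45*(-64 + U) = 2880 - 45*U)
D(C(4))/(-34695) = (2880 - 45*(5 - 1*4² - 4*4))/(-34695) = (2880 - 45*(5 - 1*16 - 16))*(-1/34695) = (2880 - 45*(5 - 16 - 16))*(-1/34695) = (2880 - 45*(-27))*(-1/34695) = (2880 + 1215)*(-1/34695) = 4095*(-1/34695) = -91/771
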